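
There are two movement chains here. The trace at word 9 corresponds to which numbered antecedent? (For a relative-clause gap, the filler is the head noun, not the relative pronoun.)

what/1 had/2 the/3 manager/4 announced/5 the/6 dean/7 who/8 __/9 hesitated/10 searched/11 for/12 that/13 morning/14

7

The marked gap is inside the relative clause, the subject of "hesitated".
Its filler is the head noun "dean" (via "who"), at word 7.
(The other dependency links word 1 to a gap after word 12.)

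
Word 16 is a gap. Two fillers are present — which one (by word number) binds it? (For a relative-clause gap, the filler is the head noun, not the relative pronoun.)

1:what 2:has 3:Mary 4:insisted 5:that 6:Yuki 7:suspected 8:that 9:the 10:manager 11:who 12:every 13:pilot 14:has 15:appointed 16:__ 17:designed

10

The marked gap is inside the relative clause, the direct object of "appointed".
Its filler is the head noun "manager" (via "who"), at word 10.
(The other dependency links word 1 to a gap after word 17.)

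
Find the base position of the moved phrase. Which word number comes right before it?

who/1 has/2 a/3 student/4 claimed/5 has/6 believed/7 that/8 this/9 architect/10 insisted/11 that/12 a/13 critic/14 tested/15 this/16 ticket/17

The displaced element is "who" (word 1).
It is linked across 1 clause boundary (Ø).
It functions as the subject of "believed", so the gap sits immediately after word 5 ("claimed").
Base order: A student has claimed that who has believed that this architect insisted that a critic tested this ticket.

5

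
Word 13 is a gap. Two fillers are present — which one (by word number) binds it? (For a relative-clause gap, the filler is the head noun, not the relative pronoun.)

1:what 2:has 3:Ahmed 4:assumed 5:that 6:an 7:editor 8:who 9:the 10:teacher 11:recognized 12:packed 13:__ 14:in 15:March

1

The marked gap is the direct object of "packed".
Its filler is the fronted wh-phrase "what", at word 1.
(The other dependency links word 7 to a gap after word 11.)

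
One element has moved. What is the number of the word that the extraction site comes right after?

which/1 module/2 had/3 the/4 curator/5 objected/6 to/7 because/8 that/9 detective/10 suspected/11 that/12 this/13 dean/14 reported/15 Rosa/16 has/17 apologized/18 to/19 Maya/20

7

The displaced element is "which module" (word 2).
It functions as the object of the preposition "to" of "objected", so the gap sits immediately after word 7 ("to").
Base order: The curator had objected to which module because that detective suspected that this dean reported Rosa has apologized to Maya.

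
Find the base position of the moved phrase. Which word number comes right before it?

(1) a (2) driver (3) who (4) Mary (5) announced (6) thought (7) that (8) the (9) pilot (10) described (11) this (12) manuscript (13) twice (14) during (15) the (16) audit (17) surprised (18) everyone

5

The displaced element is "a driver" (word 2).
It is linked across 1 clause boundary (Ø).
It functions as the subject of "thought", so the gap sits immediately after word 5 ("announced").
Base order: Mary announced that a driver thought that the pilot described this manuscript twice during the audit.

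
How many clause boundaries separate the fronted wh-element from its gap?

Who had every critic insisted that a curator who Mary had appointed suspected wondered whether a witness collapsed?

2

"who" is extracted from the subject of "wondered".
Boundaries crossed, outermost first: [that], [Ø] — 2 in total.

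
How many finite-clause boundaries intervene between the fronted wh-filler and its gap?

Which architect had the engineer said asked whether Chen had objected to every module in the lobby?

1

"which architect" is extracted from the subject of "asked".
Boundaries crossed, outermost first: [Ø] — 1 in total.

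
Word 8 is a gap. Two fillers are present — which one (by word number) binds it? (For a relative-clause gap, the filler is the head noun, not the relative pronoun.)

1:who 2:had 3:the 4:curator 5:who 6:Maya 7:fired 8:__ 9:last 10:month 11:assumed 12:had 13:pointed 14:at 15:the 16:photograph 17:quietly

4

The marked gap is inside the relative clause, the direct object of "fired".
Its filler is the head noun "curator" (via "who"), at word 4.
(The other dependency links word 1 to a gap after word 11.)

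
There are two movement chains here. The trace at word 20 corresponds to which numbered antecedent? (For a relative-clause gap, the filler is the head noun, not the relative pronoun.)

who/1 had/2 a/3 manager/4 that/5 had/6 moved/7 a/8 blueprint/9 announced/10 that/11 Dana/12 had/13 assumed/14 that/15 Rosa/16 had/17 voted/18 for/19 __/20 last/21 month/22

1

The marked gap is the object of the preposition "for" of "voted".
Its filler is the fronted wh-phrase "who", at word 1.
(The other dependency links word 4 to a gap after word 5.)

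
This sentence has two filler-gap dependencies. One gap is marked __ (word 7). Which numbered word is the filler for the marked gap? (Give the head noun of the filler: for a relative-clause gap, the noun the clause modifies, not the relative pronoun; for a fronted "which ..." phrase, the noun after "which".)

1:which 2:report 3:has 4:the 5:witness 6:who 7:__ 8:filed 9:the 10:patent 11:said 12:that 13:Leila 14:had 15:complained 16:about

5

The marked gap is inside the relative clause, the subject of "filed".
Its filler is the head noun "witness" (via "who"), at word 5.
(The other dependency links word 2 to a gap after word 16.)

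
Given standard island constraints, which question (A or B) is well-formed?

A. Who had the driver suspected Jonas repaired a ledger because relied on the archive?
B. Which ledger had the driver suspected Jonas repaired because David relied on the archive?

In A, the wh-phrase is extracted from inside an adjunct island (introduced by "because"), which blocks movement.
In B, the extraction path crosses only that-complement boundaries, which are transparent.
So B is grammatical.

B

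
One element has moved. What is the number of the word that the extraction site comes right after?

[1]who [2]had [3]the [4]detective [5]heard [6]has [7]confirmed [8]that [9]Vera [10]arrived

5

The displaced element is "who" (word 1).
It is linked across 1 clause boundary (Ø).
It functions as the subject of "confirmed", so the gap sits immediately after word 5 ("heard").
Base order: The detective had heard who has confirmed that Vera arrived.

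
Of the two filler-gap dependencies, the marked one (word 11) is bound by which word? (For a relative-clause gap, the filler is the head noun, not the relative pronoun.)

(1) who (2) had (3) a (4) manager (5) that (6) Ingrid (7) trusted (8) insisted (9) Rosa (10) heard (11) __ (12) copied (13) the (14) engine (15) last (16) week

The marked gap is the subject of "copied".
Its filler is the fronted wh-phrase "who", at word 1.
(The other dependency links word 4 to a gap after word 7.)

1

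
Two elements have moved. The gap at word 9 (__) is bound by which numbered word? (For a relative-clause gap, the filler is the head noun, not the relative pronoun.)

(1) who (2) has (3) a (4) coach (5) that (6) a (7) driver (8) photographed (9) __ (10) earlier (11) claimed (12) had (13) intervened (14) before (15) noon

The marked gap is inside the relative clause, the direct object of "photographed".
Its filler is the head noun "coach" (via "that"), at word 4.
(The other dependency links word 1 to a gap after word 11.)

4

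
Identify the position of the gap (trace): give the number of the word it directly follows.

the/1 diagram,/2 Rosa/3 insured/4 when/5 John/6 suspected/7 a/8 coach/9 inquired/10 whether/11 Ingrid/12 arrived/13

The displaced element is "the diagram" (word 2).
It functions as the direct object of "insured", so the gap sits immediately after word 4 ("insured").
Base order: Rosa insured the diagram when John suspected a coach inquired whether Ingrid arrived.

4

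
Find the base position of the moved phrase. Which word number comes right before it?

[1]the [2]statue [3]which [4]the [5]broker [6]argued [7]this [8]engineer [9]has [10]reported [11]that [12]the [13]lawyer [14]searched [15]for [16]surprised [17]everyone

15

The displaced element is "the statue" (word 2).
It is linked across 2 clause boundaries (Ø → that).
It functions as the object of the preposition "for" of "searched", so the gap sits immediately after word 15 ("for").
Base order: The broker argued this engineer has reported that the lawyer searched for the statue.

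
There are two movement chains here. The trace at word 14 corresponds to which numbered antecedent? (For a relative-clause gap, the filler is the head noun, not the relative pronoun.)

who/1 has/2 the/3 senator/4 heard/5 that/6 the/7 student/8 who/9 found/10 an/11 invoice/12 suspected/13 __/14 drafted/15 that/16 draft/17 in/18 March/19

The marked gap is the subject of "drafted".
Its filler is the fronted wh-phrase "who", at word 1.
(The other dependency links word 8 to a gap after word 9.)

1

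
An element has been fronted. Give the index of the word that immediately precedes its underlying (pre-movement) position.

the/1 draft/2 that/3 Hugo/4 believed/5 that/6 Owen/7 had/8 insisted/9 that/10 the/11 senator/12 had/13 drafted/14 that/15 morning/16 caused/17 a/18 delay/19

14

The displaced element is "the draft" (word 2).
It is linked across 2 clause boundaries (that → that).
It functions as the direct object of "drafted", so the gap sits immediately after word 14 ("drafted").
Base order: Hugo believed that Owen had insisted that the senator had drafted the draft that morning.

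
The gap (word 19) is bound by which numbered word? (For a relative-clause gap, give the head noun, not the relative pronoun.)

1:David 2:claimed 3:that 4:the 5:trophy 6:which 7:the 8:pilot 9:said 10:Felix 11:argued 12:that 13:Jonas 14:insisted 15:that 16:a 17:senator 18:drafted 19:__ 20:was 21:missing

The gap at 19 is the object of "drafted", inside a relative clause.
The relative pronoun is "which" (word 6); it is bound by the head noun immediately before it.
Its filler is the head noun "trophy", at word 5.

5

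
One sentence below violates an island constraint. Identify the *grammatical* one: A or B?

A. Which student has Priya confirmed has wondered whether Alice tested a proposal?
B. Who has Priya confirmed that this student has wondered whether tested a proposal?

In B, the wh-phrase is extracted from inside a wh-island (introduced by "whether"), which blocks movement.
In A, the extraction path crosses only that-complement boundaries, which are transparent.
So A is grammatical.

A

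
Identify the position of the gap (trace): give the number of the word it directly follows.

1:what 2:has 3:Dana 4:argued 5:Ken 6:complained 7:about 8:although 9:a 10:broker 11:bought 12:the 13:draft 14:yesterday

7

The displaced element is "what" (word 1).
It is linked across 1 clause boundary (Ø).
It functions as the object of the preposition "about" of "complained", so the gap sits immediately after word 7 ("about").
Base order: Dana has argued Ken complained about what although a broker bought the draft yesterday.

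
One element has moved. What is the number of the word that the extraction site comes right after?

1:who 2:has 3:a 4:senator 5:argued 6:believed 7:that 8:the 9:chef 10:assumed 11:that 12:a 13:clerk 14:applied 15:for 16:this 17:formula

5

The displaced element is "who" (word 1).
It is linked across 1 clause boundary (Ø).
It functions as the subject of "believed", so the gap sits immediately after word 5 ("argued").
Base order: A senator has argued who believed that the chef assumed that a clerk applied for this formula.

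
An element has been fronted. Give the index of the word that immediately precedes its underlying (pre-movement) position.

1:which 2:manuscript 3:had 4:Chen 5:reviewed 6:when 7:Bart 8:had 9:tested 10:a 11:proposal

The displaced element is "which manuscript" (word 2).
It functions as the direct object of "reviewed", so the gap sits immediately after word 5 ("reviewed").
Base order: Chen had reviewed which manuscript when Bart had tested a proposal.

5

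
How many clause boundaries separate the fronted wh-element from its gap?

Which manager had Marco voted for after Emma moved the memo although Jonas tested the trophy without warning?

0

"which manager" originates inside the matrix clause — no clause boundary is crossed.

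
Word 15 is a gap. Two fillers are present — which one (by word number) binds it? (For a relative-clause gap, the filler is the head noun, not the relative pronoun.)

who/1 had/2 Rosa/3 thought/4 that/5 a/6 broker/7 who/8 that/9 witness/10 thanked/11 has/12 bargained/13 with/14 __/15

1

The marked gap is the object of the preposition "with" of "bargained".
Its filler is the fronted wh-phrase "who", at word 1.
(The other dependency links word 7 to a gap after word 11.)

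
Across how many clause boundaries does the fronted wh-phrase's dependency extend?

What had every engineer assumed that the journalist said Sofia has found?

"what" is extracted from the object of "found".
Boundaries crossed, outermost first: [that], [Ø] — 2 in total.

2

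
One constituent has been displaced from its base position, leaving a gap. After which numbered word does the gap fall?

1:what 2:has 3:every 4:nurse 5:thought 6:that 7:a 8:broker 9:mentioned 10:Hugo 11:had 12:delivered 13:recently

12

The displaced element is "what" (word 1).
It is linked across 2 clause boundaries (that → Ø).
It functions as the direct object of "delivered", so the gap sits immediately after word 12 ("delivered").
Base order: Every nurse has thought that a broker mentioned Hugo had delivered what recently.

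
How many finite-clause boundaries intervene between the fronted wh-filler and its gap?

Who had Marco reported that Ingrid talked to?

"who" is extracted from the PP object of "talked".
Boundaries crossed, outermost first: [that] — 1 in total.

1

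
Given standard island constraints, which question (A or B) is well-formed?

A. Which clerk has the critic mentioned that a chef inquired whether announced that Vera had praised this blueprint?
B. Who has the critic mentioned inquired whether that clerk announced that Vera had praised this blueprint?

B

In A, the wh-phrase is extracted from inside a wh-island (introduced by "whether"), which blocks movement.
In B, the extraction path crosses only that-complement boundaries, which are transparent.
So B is grammatical.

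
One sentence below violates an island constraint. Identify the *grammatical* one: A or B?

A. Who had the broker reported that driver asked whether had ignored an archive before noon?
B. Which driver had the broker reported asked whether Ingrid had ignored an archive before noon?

B

In A, the wh-phrase is extracted from inside a wh-island (introduced by "whether"), which blocks movement.
In B, the extraction path crosses only that-complement boundaries, which are transparent.
So B is grammatical.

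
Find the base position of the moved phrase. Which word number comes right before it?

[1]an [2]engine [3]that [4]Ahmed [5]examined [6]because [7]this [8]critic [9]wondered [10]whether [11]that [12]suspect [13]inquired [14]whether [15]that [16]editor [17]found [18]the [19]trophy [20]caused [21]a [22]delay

The displaced element is "an engine" (word 2).
It functions as the direct object of "examined", so the gap sits immediately after word 5 ("examined").
Base order: Ahmed examined an engine because this critic wondered whether that suspect inquired whether that editor found the trophy.

5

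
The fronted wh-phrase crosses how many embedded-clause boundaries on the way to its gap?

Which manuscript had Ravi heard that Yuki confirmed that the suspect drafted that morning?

"which manuscript" is extracted from the object of "drafted".
Boundaries crossed, outermost first: [that], [that] — 2 in total.

2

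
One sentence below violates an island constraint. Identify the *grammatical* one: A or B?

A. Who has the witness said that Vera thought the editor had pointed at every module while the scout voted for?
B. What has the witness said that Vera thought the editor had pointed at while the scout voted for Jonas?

In A, the wh-phrase is extracted from inside an adjunct island (introduced by "while"), which blocks movement.
In B, the extraction path crosses only that-complement boundaries, which are transparent.
So B is grammatical.

B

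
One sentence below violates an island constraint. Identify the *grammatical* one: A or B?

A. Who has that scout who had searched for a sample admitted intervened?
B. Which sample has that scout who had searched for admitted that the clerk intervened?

In B, the wh-phrase is extracted from inside a complex-NP island (relative clause) (introduced by "who"), which blocks movement.
In A, the extraction path crosses only that-complement boundaries, which are transparent.
So A is grammatical.

A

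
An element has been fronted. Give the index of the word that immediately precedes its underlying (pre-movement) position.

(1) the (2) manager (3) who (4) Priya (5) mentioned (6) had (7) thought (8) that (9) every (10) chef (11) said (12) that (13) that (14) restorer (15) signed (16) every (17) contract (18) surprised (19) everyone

The displaced element is "the manager" (word 2).
It is linked across 1 clause boundary (Ø).
It functions as the subject of "thought", so the gap sits immediately after word 5 ("mentioned").
Base order: Priya mentioned that the manager had thought that every chef said that that restorer signed every contract.

5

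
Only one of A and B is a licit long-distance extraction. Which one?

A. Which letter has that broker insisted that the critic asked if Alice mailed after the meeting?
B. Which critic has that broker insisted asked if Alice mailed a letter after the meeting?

In A, the wh-phrase is extracted from inside a wh-island (introduced by "if"), which blocks movement.
In B, the extraction path crosses only that-complement boundaries, which are transparent.
So B is grammatical.

B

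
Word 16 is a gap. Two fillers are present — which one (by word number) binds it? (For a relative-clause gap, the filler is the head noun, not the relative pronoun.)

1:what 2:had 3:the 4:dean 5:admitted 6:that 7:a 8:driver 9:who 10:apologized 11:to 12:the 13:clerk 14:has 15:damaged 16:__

1

The marked gap is the direct object of "damaged".
Its filler is the fronted wh-phrase "what", at word 1.
(The other dependency links word 8 to a gap after word 9.)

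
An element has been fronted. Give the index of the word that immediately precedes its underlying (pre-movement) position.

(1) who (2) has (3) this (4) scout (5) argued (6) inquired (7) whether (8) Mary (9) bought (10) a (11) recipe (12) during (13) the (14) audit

5

The displaced element is "who" (word 1).
It is linked across 1 clause boundary (Ø).
It functions as the subject of "inquired", so the gap sits immediately after word 5 ("argued").
Base order: This scout has argued that who inquired whether Mary bought a recipe during the audit.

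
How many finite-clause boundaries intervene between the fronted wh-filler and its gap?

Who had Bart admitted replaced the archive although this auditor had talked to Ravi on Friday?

"who" is extracted from the subject of "replaced".
Boundaries crossed, outermost first: [Ø] — 1 in total.

1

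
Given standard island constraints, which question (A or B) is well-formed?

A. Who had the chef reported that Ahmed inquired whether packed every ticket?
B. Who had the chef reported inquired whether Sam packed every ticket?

B

In A, the wh-phrase is extracted from inside a wh-island (introduced by "whether"), which blocks movement.
In B, the extraction path crosses only that-complement boundaries, which are transparent.
So B is grammatical.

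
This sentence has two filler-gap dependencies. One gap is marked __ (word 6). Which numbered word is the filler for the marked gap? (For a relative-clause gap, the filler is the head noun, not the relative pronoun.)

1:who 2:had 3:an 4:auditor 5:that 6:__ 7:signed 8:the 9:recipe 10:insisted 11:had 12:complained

4

The marked gap is inside the relative clause, the subject of "signed".
Its filler is the head noun "auditor" (via "that"), at word 4.
(The other dependency links word 1 to a gap after word 10.)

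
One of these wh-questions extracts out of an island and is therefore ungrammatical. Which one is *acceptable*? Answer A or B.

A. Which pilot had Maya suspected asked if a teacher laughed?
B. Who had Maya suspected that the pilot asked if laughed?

A

In B, the wh-phrase is extracted from inside a wh-island (introduced by "if"), which blocks movement.
In A, the extraction path crosses only that-complement boundaries, which are transparent.
So A is grammatical.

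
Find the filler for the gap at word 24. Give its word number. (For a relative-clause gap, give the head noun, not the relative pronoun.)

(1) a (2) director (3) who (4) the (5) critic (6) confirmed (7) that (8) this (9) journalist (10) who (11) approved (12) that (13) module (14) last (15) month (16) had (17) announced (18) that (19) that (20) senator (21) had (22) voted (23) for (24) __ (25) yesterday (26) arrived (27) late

2

The gap at 24 is the prepositional object of "voted", inside a relative clause.
The relative pronoun is "who" (word 3); it is bound by the head noun immediately before it.
Its filler is the head noun "director", at word 2.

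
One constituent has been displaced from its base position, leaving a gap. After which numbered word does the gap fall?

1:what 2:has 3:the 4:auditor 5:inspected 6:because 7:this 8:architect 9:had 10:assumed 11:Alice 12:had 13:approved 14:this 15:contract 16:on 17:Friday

5

The displaced element is "what" (word 1).
It functions as the direct object of "inspected", so the gap sits immediately after word 5 ("inspected").
Base order: The auditor has inspected what because this architect had assumed Alice had approved this contract on Friday.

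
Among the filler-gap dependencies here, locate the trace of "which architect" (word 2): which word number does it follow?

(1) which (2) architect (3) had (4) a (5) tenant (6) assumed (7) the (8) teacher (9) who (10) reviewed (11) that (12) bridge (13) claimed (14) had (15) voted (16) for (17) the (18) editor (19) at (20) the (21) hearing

13

The displaced element is "which architect" (word 2).
It is linked across 2 clause boundaries (Ø → Ø).
It functions as the subject of "voted", so the gap sits immediately after word 13 ("claimed").
Base order: A tenant had assumed the teacher who reviewed that bridge claimed that which architect had voted for the editor at the hearing.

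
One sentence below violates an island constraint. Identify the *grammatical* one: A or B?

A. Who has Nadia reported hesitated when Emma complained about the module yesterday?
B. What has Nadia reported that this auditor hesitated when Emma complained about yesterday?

In B, the wh-phrase is extracted from inside an adjunct island (introduced by "when"), which blocks movement.
In A, the extraction path crosses only that-complement boundaries, which are transparent.
So A is grammatical.

A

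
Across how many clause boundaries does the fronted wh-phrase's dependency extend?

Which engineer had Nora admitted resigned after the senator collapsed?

1

"which engineer" is extracted from the subject of "resigned".
Boundaries crossed, outermost first: [Ø] — 1 in total.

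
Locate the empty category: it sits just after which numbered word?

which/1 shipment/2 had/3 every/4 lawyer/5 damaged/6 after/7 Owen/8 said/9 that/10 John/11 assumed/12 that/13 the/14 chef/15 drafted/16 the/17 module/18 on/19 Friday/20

6

The displaced element is "which shipment" (word 2).
It functions as the direct object of "damaged", so the gap sits immediately after word 6 ("damaged").
Base order: Every lawyer had damaged which shipment after Owen said that John assumed that the chef drafted the module on Friday.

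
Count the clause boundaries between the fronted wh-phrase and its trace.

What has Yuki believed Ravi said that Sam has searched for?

2

"what" is extracted from the PP object of "searched".
Boundaries crossed, outermost first: [Ø], [that] — 2 in total.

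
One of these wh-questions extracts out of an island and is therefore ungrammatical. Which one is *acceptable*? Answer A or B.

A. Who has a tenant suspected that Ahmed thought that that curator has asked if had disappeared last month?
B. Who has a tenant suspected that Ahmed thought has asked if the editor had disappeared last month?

B

In A, the wh-phrase is extracted from inside a wh-island (introduced by "if"), which blocks movement.
In B, the extraction path crosses only that-complement boundaries, which are transparent.
So B is grammatical.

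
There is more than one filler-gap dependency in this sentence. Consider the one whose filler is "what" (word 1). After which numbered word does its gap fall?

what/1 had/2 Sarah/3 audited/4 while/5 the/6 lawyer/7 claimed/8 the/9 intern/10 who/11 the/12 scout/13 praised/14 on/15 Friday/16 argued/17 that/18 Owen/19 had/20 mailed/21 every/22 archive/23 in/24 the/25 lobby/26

The displaced element is "what" (word 1).
It functions as the direct object of "audited", so the gap sits immediately after word 4 ("audited").
Base order: Sarah had audited what while the lawyer claimed the intern who the scout praised on Friday argued that Owen had mailed every archive in the lobby.

4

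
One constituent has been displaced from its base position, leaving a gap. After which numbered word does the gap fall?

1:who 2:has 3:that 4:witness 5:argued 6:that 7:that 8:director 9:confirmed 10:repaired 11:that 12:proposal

The displaced element is "who" (word 1).
It is linked across 2 clause boundaries (that → Ø).
It functions as the subject of "repaired", so the gap sits immediately after word 9 ("confirmed").
Base order: That witness has argued that that director confirmed that who repaired that proposal.

9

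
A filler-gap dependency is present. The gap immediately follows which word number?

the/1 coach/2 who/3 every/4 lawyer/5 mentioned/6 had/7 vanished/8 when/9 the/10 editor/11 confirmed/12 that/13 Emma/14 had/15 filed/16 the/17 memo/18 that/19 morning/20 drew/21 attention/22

6

The displaced element is "the coach" (word 2).
It is linked across 1 clause boundary (Ø).
It functions as the subject of "vanished", so the gap sits immediately after word 6 ("mentioned").
Base order: Every lawyer mentioned that the coach had vanished when the editor confirmed that Emma had filed the memo that morning.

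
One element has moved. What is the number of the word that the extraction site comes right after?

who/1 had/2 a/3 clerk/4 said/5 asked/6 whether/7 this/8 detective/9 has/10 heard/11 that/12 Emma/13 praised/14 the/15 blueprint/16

The displaced element is "who" (word 1).
It is linked across 1 clause boundary (Ø).
It functions as the subject of "asked", so the gap sits immediately after word 5 ("said").
Base order: A clerk had said that who asked whether this detective has heard that Emma praised the blueprint.

5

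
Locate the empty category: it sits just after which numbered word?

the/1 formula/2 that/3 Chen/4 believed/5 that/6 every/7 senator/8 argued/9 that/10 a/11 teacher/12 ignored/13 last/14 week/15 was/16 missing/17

The displaced element is "the formula" (word 2).
It is linked across 2 clause boundaries (that → that).
It functions as the direct object of "ignored", so the gap sits immediately after word 13 ("ignored").
Base order: Chen believed that every senator argued that a teacher ignored the formula last week.

13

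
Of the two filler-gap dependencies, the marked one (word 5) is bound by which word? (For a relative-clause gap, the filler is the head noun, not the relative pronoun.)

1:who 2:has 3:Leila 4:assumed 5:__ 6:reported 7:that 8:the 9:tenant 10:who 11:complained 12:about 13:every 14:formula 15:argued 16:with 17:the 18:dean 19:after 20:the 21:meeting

1

The marked gap is the subject of "reported".
Its filler is the fronted wh-phrase "who", at word 1.
(The other dependency links word 9 to a gap after word 10.)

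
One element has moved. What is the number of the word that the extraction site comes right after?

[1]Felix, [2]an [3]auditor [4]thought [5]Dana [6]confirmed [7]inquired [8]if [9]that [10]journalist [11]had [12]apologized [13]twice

6

The displaced element is "Felix" (word 1).
It is linked across 2 clause boundaries (Ø → Ø).
It functions as the subject of "inquired", so the gap sits immediately after word 6 ("confirmed").
Base order: An auditor thought Dana confirmed Felix inquired if that journalist had apologized twice.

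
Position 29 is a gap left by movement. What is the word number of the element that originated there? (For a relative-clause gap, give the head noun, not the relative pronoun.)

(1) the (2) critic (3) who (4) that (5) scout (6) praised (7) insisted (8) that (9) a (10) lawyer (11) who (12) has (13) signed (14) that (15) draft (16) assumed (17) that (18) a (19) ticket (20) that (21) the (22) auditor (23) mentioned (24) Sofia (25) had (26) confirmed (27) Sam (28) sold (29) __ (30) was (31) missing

The gap at 29 is the object of "sold", inside a relative clause.
The relative pronoun is "that" (word 20); it is bound by the head noun immediately before it.
Its filler is the head noun "ticket", at word 19.

19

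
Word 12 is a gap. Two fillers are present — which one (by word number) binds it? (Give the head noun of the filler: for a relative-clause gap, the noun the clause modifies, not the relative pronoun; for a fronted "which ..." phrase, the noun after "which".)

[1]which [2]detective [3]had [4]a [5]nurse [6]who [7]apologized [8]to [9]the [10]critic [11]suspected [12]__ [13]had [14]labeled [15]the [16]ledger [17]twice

The marked gap is the subject of "labeled".
Its filler is the fronted wh-phrase "which detective", at word 2.
(The other dependency links word 5 to a gap after word 6.)

2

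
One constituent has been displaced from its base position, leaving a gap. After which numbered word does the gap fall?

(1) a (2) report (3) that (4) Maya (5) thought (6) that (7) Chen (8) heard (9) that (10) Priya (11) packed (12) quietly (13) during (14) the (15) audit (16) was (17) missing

11

The displaced element is "a report" (word 2).
It is linked across 2 clause boundaries (that → that).
It functions as the direct object of "packed", so the gap sits immediately after word 11 ("packed").
Base order: Maya thought that Chen heard that Priya packed a report quietly during the audit.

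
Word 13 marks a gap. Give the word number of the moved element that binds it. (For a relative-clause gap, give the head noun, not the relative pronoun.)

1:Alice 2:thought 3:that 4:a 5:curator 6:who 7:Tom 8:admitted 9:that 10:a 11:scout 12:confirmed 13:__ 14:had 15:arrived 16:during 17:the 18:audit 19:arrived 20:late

5

The gap at 13 is the subject of "arrived", inside a relative clause.
The relative pronoun is "who" (word 6); it is bound by the head noun immediately before it.
Its filler is the head noun "curator", at word 5.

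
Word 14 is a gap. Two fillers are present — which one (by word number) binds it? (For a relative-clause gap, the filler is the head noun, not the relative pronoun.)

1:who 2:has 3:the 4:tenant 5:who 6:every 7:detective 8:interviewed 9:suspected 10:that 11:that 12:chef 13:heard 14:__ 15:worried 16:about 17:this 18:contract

The marked gap is the subject of "worried".
Its filler is the fronted wh-phrase "who", at word 1.
(The other dependency links word 4 to a gap after word 8.)

1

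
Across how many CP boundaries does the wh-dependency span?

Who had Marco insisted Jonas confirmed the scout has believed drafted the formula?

3

"who" is extracted from the subject of "drafted".
Boundaries crossed, outermost first: [Ø], [Ø], [Ø] — 3 in total.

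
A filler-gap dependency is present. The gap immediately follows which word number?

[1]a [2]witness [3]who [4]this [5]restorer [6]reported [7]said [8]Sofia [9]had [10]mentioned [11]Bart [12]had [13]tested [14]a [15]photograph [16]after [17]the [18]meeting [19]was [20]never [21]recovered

6

The displaced element is "a witness" (word 2).
It is linked across 1 clause boundary (Ø).
It functions as the subject of "said", so the gap sits immediately after word 6 ("reported").
Base order: This restorer reported a witness said Sofia had mentioned Bart had tested a photograph after the meeting.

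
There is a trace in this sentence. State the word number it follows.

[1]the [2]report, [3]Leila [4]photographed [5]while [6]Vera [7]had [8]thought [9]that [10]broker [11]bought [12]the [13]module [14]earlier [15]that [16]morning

The displaced element is "the report" (word 2).
It functions as the direct object of "photographed", so the gap sits immediately after word 4 ("photographed").
Base order: Leila photographed the report while Vera had thought that broker bought the module earlier that morning.

4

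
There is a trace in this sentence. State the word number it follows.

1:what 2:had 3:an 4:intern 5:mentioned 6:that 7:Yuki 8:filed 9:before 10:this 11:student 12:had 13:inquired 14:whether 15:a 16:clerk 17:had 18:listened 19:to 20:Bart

8

The displaced element is "what" (word 1).
It is linked across 1 clause boundary (that).
It functions as the direct object of "filed", so the gap sits immediately after word 8 ("filed").
Base order: An intern had mentioned that Yuki filed what before this student had inquired whether a clerk had listened to Bart.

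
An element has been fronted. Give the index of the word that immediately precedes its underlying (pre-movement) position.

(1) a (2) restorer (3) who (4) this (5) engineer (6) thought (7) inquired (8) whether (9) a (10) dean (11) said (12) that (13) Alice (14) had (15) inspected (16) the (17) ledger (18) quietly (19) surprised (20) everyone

The displaced element is "a restorer" (word 2).
It is linked across 1 clause boundary (Ø).
It functions as the subject of "inquired", so the gap sits immediately after word 6 ("thought").
Base order: This engineer thought that a restorer inquired whether a dean said that Alice had inspected the ledger quietly.

6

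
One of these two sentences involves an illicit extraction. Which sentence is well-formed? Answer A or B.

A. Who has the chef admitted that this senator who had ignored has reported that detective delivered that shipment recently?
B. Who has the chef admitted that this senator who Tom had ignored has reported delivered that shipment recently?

B

In A, the wh-phrase is extracted from inside a complex-NP island (relative clause) (introduced by "who"), which blocks movement.
In B, the extraction path crosses only that-complement boundaries, which are transparent.
So B is grammatical.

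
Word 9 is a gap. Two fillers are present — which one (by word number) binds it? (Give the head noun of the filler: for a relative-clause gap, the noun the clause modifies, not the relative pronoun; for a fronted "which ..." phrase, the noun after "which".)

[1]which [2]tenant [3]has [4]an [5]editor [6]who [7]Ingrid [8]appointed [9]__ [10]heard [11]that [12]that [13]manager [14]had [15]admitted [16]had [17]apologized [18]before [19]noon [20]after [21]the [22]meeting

The marked gap is inside the relative clause, the direct object of "appointed".
Its filler is the head noun "editor" (via "who"), at word 5.
(The other dependency links word 2 to a gap after word 15.)

5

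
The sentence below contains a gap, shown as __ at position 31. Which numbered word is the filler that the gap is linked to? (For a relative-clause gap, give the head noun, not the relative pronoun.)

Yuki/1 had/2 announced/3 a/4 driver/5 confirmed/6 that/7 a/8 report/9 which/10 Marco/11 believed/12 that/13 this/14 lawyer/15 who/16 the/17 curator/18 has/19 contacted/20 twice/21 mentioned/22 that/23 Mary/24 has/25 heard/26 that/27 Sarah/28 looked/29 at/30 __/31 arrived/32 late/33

The gap at 31 is the prepositional object of "looked", inside a relative clause.
The relative pronoun is "which" (word 10); it is bound by the head noun immediately before it.
Its filler is the head noun "report", at word 9.

9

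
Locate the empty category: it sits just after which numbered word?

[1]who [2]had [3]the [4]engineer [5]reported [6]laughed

5

The displaced element is "who" (word 1).
It is linked across 1 clause boundary (Ø).
It functions as the subject of "laughed", so the gap sits immediately after word 5 ("reported").
Base order: The engineer had reported who laughed.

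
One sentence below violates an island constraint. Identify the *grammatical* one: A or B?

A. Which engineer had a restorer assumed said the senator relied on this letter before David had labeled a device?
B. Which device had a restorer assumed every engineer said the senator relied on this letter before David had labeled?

In B, the wh-phrase is extracted from inside an adjunct island (introduced by "before"), which blocks movement.
In A, the extraction path crosses only that-complement boundaries, which are transparent.
So A is grammatical.

A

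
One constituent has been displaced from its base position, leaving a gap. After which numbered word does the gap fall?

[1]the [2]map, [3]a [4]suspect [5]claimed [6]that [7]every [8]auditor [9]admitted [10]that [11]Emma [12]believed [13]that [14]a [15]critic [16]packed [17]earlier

The displaced element is "the map" (word 2).
It is linked across 3 clause boundaries (that → that → that).
It functions as the direct object of "packed", so the gap sits immediately after word 16 ("packed").
Base order: A suspect claimed that every auditor admitted that Emma believed that a critic packed the map earlier.

16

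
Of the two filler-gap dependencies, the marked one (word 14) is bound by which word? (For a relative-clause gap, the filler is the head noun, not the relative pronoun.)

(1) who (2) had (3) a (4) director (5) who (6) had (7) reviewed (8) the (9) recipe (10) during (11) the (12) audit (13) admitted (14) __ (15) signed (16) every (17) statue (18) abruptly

The marked gap is the subject of "signed".
Its filler is the fronted wh-phrase "who", at word 1.
(The other dependency links word 4 to a gap after word 5.)

1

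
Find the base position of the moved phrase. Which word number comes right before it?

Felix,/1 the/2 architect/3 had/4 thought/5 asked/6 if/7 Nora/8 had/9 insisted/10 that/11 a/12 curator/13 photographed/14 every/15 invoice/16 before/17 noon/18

5

The displaced element is "Felix" (word 1).
It is linked across 1 clause boundary (Ø).
It functions as the subject of "asked", so the gap sits immediately after word 5 ("thought").
Base order: The architect had thought that Felix asked if Nora had insisted that a curator photographed every invoice before noon.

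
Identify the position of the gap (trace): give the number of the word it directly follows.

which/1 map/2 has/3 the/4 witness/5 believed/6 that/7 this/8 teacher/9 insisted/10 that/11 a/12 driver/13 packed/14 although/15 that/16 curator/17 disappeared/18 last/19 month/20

The displaced element is "which map" (word 2).
It is linked across 2 clause boundaries (that → that).
It functions as the direct object of "packed", so the gap sits immediately after word 14 ("packed").
Base order: The witness has believed that this teacher insisted that a driver packed which map although that curator disappeared last month.

14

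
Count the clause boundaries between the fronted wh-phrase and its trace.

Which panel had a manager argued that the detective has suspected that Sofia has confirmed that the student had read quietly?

3

"which panel" is extracted from the object of "read".
Boundaries crossed, outermost first: [that], [that], [that] — 3 in total.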